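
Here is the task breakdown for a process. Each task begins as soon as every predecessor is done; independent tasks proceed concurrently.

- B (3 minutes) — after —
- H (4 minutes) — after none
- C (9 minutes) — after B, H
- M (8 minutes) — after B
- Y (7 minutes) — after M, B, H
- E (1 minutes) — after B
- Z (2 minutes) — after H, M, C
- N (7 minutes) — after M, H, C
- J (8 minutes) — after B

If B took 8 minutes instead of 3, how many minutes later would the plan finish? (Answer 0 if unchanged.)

4

The binding path is H→C→N = 4+9+7 = 20; finish at 20 minutes.
B is off the critical path — its longest chain is 19 minutes, giving 1 of slack.
New critical path: B→C→N = 8+9+7 = 24 ⇒ 24 minutes.
Change in finish: 24 − 20 = +4 minutes.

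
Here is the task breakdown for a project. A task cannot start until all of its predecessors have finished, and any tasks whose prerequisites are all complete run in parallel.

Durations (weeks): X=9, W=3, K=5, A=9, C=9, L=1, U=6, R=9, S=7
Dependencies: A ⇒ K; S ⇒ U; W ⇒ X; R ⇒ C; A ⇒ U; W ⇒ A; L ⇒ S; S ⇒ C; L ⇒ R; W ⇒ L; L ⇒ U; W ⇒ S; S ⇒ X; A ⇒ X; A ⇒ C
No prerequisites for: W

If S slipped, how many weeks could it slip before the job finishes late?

W→L→R→C = 3+1+9+9 = 22 sets the makespan at 22 weeks.
The longest chain containing S totals 20 weeks.
So S can slip 13 − 11 = 2 weeks.

2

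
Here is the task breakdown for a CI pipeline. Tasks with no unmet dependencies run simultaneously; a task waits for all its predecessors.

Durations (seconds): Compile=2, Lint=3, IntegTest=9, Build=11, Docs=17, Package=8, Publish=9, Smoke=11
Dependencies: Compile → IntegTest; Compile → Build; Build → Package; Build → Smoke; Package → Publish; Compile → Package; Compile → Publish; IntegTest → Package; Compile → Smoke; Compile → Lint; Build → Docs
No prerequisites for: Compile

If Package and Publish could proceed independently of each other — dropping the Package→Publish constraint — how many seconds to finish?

30

Before: longest chain Compile→Build→Docs = 2+11+17 = 30, finish 30.
Without Package→Publish, Publish's earliest start moves from 21 to 2.
The longest chain is now Compile→Build→Docs = 2+11+17 = 30, so the schedule takes 30 seconds.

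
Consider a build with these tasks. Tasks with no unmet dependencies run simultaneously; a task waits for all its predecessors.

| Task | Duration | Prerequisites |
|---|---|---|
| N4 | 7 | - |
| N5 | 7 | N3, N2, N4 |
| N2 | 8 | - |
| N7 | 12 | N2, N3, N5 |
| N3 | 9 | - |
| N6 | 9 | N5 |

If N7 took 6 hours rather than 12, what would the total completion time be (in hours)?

25

Baseline: N3→N5→N7 = 9+7+12 = 28 → 28 hours.
Since N7 is critical, the -6 change carries straight to that chain (now 22 hours).
Now N3→N5→N6 = 9+7+9 = 25 is longest, so the finish becomes 25 hours.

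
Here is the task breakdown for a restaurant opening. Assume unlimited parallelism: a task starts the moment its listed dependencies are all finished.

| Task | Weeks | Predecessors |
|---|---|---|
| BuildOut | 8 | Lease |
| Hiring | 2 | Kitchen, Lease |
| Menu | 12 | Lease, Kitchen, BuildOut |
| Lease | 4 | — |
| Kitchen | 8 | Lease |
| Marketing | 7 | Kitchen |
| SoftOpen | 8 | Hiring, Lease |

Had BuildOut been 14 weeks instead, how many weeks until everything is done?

Actual critical path: Lease→BuildOut→Menu = 4+8+12 = 24 ⇒ 24 weeks.
Since BuildOut is critical, the +6 change carries straight to that chain (now 30 weeks).
The critical path is still Lease→BuildOut→Menu; finish is now 30 weeks.

30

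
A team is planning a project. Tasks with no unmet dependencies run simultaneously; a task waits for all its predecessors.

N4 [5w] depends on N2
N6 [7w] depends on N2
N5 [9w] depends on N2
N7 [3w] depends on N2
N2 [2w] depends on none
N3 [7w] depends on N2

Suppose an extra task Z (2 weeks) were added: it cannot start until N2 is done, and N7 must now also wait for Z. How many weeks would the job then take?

Originally the job takes 11 weeks.
With Z inserted, N7 now waits for max(N2, Z).
New critical path: N2→N5 = 2+9 = 11 ⇒ 11 weeks.

11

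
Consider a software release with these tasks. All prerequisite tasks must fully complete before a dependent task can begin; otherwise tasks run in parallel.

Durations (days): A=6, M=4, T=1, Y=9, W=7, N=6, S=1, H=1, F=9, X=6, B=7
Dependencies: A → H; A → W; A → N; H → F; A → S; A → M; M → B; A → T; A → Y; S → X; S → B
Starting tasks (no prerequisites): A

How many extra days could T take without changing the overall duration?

10

Critical path: A→M→B = 6+4+7 = 17, so the finish is 17 days.
T finishes as early as 7 and must finish by 17.
Slack of T = 16 − 6 = 10 days.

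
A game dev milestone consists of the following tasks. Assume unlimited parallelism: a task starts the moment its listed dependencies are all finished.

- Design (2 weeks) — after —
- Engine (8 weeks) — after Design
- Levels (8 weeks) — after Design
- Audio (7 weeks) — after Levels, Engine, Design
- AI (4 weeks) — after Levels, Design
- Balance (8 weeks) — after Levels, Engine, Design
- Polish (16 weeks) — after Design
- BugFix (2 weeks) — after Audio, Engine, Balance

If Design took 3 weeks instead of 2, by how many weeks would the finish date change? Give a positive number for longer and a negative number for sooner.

1

Actual critical path: Design→Engine→Balance→BugFix = 2+8+8+2 = 20 ⇒ 20 weeks.
Design lies on that path, so at 3 weeks the path becomes 21 weeks.
That remains the longest chain; total 21 weeks.
Change in finish: 21 − 20 = +1 weeks.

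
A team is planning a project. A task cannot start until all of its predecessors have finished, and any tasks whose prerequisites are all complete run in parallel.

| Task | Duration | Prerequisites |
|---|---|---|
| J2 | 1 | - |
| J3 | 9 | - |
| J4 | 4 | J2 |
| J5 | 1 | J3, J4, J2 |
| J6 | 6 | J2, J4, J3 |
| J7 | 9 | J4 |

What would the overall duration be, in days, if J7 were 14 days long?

19

Baseline: J3→J6 = 9+6 = 15 → 15 days.
J7 has 1 day of float (longest path through it is 14).
Now J2→J4→J7 = 1+4+14 = 19 is longest, so the finish becomes 19 days.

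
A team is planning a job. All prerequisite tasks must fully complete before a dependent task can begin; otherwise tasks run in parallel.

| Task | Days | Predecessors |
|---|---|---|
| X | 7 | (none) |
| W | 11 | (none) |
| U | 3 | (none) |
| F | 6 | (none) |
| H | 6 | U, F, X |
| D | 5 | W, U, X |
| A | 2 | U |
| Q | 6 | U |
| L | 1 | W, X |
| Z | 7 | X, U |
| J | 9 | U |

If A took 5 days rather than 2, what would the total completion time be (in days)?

Actual critical path: W→D = 11+5 = 16 ⇒ 16 days.
A has 11 days of float (longest path through it is 5).
That remains the longest chain; total 16 days.

16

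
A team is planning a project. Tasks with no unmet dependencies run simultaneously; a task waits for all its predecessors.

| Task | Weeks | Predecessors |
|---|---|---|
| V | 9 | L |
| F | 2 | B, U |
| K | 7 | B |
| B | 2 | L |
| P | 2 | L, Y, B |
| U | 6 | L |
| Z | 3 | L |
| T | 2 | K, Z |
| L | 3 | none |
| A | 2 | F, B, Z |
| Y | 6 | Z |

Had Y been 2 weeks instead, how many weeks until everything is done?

14

As given, the longest chain is L→Z→Y→P = 3+3+6+2 = 14, so the finish is 14 weeks.
Y is on the critical path; changing it to 2 makes that path 10 weeks.
The binding chain switches to L→B→K→T = 3+2+7+2 = 14; finish 14 weeks.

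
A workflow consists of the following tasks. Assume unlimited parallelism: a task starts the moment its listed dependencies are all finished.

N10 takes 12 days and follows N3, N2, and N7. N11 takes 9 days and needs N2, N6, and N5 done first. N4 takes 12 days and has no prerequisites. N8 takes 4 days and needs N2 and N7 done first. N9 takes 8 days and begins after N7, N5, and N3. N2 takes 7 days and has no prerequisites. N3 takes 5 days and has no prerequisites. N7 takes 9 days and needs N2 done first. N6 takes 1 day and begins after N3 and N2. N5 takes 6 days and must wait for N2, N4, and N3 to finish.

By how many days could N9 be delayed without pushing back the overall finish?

The longest chain is N2→N7→N10 = 7+9+12 = 28; overall finish 28 days.
Longest path through N9: 26 days (earliest finish 26, latest finish 28).
Float = 28 − 26 = 2.

2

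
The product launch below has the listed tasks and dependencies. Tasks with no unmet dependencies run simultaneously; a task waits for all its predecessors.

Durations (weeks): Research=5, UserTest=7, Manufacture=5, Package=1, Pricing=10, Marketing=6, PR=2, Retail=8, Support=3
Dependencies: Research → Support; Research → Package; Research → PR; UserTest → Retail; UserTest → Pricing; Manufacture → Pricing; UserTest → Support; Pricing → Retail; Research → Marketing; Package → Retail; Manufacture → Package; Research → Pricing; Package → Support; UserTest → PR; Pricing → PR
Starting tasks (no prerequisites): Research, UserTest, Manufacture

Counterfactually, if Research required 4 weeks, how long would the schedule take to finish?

25

As given, the longest chain is UserTest→Pricing→Retail = 7+10+8 = 25, so the finish is 25 weeks.
Research is off the critical path — its longest chain is 23 weeks, giving 2 of slack.
That remains the longest chain; total 25 weeks.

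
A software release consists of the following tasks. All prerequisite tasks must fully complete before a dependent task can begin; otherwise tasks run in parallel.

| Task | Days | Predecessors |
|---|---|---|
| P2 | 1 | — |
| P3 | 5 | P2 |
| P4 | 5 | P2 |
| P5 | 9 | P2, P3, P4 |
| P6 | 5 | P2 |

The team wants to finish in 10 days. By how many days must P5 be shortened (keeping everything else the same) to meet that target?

5

Current finish: 15 days; target: 10.
P5 is on every critical path, so each day cut from P5 cuts the finish by one (this holds down to a finish of 7).
Need 15 − 10 = 5 days off P5 → P5 becomes 4 days, finish becomes 10.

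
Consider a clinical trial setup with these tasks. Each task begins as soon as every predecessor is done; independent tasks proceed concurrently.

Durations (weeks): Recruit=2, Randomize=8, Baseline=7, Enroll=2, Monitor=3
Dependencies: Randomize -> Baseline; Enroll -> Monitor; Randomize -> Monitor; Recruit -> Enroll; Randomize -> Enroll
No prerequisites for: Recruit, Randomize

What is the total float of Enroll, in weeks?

2

Critical path: Randomize→Baseline = 8+7 = 15, so the finish is 15 weeks.
Enroll finishes as early as 10 and must finish by 12.
So Enroll can slip 12 − 10 = 2 weeks.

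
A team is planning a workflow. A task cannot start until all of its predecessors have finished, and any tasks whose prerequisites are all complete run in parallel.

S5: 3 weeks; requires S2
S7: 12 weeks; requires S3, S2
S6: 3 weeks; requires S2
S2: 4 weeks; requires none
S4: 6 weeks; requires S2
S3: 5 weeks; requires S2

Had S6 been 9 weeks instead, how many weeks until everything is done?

21

As given, the longest chain is S2→S3→S7 = 4+5+12 = 21, so the finish is 21 weeks.
S6 is off the critical path — its longest chain is 7 weeks, giving 14 of slack.
The critical path is still S2→S3→S7; finish is now 21 weeks.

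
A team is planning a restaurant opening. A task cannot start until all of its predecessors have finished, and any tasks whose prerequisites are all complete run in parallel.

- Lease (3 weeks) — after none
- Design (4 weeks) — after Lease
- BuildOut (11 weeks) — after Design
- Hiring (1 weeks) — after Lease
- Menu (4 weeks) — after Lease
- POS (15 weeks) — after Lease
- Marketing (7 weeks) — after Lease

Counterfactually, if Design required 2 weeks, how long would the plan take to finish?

18

Actual critical path: Lease→Design→BuildOut = 3+4+11 = 18 ⇒ 18 weeks.
Design is on the critical path; changing it to 2 makes that path 16 weeks.
New critical path: Lease→POS = 3+15 = 18 ⇒ 18 weeks.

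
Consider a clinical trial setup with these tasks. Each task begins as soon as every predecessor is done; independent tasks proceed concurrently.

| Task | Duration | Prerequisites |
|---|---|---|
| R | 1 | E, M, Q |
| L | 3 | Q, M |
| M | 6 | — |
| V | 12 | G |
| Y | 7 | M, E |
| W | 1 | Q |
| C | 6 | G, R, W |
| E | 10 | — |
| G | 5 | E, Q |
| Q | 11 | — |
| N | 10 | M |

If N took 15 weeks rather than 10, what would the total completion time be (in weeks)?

28

Critical path before the change: Q→G→V = 11+5+12 = 28 giving 28 weeks.
N has 12 weeks of float (longest path through it is 16).
The critical path is still Q→G→V; finish is now 28 weeks.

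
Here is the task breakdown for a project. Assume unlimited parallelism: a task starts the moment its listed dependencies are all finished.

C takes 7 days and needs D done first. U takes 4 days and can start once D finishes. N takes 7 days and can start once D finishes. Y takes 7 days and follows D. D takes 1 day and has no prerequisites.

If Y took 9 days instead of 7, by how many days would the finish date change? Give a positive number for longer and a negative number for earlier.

2

As given, the longest chain is D→Y = 1+7 = 8, so the finish is 8 days.
Since Y is critical, the +2 change carries straight to that chain (now 10 days).
No other chain overtakes it, so the finish is 10 days.
Change in finish: 10 − 8 = +2 days.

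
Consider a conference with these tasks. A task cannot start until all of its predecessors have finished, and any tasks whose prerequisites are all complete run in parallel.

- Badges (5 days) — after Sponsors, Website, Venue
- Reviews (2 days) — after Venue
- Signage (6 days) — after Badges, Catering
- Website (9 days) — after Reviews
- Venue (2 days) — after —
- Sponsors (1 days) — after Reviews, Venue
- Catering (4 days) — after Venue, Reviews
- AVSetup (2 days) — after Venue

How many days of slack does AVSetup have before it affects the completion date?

20

Critical path: Venue→Reviews→Website→Badges→Signage = 2+2+9+5+6 = 24, so the finish is 24 days.
Longest path through AVSetup: 4 days (earliest finish 4, latest finish 24).
So AVSetup can slip 24 − 4 = 20 days.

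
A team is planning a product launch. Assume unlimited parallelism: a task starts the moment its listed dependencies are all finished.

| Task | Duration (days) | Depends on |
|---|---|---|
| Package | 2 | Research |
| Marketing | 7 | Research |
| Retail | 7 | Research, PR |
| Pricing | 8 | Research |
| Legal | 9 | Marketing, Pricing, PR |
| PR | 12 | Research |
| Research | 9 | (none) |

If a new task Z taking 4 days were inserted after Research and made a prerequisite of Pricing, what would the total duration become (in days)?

30

Originally the schedule takes 30 days.
With Z inserted, Pricing now waits for max(Research, Z).
New critical path: Research→Z→Pricing→Legal = 9+4+8+9 = 30 ⇒ 30 days.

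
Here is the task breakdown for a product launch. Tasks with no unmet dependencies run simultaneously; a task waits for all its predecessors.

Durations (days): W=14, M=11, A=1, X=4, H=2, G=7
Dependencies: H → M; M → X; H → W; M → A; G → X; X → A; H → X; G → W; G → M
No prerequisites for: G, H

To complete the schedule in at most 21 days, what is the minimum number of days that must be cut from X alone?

2

Current finish: 23 days; target: 21.
X is on every critical path, so each day cut from X cuts the finish by one (this holds down to a finish of 21).
Need 23 − 21 = 2 days off X → X becomes 2 days, finish becomes 21.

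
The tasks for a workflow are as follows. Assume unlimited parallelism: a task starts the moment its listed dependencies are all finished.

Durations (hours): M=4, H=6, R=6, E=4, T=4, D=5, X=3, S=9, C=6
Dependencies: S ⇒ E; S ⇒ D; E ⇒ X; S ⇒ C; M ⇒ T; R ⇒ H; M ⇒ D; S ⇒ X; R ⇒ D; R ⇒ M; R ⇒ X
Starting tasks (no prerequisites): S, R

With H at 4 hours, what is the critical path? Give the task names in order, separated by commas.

As given, the longest chain is S→E→X = 9+4+3 = 16, so the finish is 16 hours.
The longest path through H is only 12 hours, so H has float 4.
No other chain overtakes it, so the finish is 16 hours.

S, E, X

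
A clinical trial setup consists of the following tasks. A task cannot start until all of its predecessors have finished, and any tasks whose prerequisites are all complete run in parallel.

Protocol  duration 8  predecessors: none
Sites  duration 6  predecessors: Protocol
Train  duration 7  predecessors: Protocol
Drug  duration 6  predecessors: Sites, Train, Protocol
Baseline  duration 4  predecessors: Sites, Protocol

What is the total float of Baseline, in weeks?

3

The longest chain is Protocol→Train→Drug = 8+7+6 = 21; overall finish 21 weeks.
Baseline finishes as early as 18 and must finish by 21.
Slack of Baseline = 17 − 14 = 3 weeks.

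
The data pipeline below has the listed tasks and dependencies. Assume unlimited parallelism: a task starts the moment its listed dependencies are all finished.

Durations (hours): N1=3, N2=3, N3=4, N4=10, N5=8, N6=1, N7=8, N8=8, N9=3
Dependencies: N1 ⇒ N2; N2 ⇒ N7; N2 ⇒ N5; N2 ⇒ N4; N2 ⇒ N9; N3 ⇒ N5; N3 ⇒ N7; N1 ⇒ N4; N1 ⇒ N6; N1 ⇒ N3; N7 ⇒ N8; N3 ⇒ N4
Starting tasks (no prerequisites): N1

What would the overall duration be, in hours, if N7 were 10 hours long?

Actual critical path: N1→N3→N7→N8 = 3+4+8+8 = 23 ⇒ 23 hours.
N7 lies on that path, so at 10 hours the path becomes 25 hours.
No other chain overtakes it, so the finish is 25 hours.

25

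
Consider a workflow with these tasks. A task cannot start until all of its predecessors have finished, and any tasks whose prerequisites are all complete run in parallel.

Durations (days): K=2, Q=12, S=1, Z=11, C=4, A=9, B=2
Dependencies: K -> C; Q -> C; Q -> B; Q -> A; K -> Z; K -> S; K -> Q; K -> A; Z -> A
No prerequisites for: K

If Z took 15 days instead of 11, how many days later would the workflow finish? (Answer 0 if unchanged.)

Critical path before the change: K→Q→A = 2+12+9 = 23 giving 23 days.
The longest path through Z is only 22 days, so Z has float 1.
The binding chain switches to K→Z→A = 2+15+9 = 26; finish 26 days.
Change in finish: 26 − 23 = +3 days.

3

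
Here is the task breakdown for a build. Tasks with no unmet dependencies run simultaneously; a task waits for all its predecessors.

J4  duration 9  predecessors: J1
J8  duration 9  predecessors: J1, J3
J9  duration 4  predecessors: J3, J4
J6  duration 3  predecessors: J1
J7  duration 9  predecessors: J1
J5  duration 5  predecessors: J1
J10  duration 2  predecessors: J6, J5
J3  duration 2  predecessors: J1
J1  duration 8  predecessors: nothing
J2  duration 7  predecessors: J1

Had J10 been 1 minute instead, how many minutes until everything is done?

Baseline: J1→J4→J9 = 8+9+4 = 21 → 21 minutes.
The longest path through J10 is only 15 minutes, so J10 has float 6.
The critical path is still J1→J4→J9; finish is now 21 minutes.

21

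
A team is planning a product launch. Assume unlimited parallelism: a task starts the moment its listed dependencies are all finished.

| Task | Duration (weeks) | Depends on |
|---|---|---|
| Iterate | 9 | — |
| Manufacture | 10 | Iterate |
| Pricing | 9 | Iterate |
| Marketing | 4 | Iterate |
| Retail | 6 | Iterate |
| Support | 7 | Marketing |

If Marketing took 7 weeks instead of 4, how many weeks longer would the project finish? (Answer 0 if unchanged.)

3

The binding path is Iterate→Marketing→Support = 9+4+7 = 20; finish at 20 weeks.
Since Marketing is critical, the +3 change carries straight to that chain (now 23 weeks).
No other chain overtakes it, so the finish is 23 weeks.
Change in finish: 23 − 20 = +3 weeks.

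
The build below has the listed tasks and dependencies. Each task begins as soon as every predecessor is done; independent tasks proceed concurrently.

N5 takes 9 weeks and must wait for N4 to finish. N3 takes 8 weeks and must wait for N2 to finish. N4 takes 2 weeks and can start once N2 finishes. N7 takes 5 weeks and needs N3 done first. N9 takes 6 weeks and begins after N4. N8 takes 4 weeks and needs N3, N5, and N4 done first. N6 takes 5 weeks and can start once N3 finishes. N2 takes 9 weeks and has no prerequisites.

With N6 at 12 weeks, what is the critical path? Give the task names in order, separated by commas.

The binding path is N2→N4→N5→N8 = 9+2+9+4 = 24; finish at 24 weeks.
N6 is off the critical path — its longest chain is 22 weeks, giving 2 of slack.
The binding chain switches to N2→N3→N6 = 9+8+12 = 29; finish 29 weeks.

N2, N3, N6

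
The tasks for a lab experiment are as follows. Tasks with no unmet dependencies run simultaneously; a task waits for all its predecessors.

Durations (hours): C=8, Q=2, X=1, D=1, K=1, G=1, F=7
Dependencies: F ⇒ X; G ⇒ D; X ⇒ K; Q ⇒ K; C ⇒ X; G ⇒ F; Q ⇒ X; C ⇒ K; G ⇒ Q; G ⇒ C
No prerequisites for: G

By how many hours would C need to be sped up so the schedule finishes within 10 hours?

1

Current finish: 11 hours; target: 10.
C is on every critical path, so each hour cut from C cuts the finish by one (this holds down to a finish of 10).
Need 11 − 10 = 1 hour off C → C becomes 7 hours, finish becomes 10.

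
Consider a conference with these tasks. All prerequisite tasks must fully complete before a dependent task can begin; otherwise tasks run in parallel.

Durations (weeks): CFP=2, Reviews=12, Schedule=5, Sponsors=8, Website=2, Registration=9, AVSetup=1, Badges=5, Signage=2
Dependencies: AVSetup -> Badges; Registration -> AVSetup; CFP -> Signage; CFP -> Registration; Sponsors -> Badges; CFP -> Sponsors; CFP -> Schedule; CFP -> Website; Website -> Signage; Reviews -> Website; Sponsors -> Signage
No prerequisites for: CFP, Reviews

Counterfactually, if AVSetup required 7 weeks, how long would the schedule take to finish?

23

The binding path is CFP→Registration→AVSetup→Badges = 2+9+1+5 = 17; finish at 17 weeks.
Since AVSetup is critical, the +6 change carries straight to that chain (now 23 weeks).
No other chain overtakes it, so the finish is 23 weeks.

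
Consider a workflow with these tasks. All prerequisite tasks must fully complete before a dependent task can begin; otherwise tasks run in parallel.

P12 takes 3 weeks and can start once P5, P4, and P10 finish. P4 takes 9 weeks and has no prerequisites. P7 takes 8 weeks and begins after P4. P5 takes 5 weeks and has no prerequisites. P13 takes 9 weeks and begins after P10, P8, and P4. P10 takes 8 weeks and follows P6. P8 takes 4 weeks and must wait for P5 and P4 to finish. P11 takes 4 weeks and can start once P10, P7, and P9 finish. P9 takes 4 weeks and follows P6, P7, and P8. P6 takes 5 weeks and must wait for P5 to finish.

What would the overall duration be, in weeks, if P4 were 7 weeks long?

27

As given, the longest chain is P5→P6→P10→P13 = 5+5+8+9 = 27, so the finish is 27 weeks.
P4 has 2 weeks of float (longest path through it is 25).
The critical path is still P5→P6→P10→P13; finish is now 27 weeks.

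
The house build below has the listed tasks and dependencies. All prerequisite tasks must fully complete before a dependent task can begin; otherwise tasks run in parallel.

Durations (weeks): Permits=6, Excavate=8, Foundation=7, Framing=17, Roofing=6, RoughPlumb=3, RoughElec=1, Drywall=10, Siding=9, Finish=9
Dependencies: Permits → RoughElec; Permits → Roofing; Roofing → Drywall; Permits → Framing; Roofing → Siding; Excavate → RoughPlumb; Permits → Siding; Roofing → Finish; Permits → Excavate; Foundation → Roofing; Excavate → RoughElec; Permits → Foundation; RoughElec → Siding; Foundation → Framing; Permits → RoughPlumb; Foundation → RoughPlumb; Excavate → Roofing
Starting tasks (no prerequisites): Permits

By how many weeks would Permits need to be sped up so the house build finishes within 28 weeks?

Current finish: 30 weeks; target: 28.
Permits is on every critical path, so each week cut from Permits cuts the finish by one (this holds down to a finish of 25).
Need 30 − 28 = 2 weeks off Permits → Permits becomes 4 weeks, finish becomes 28.

2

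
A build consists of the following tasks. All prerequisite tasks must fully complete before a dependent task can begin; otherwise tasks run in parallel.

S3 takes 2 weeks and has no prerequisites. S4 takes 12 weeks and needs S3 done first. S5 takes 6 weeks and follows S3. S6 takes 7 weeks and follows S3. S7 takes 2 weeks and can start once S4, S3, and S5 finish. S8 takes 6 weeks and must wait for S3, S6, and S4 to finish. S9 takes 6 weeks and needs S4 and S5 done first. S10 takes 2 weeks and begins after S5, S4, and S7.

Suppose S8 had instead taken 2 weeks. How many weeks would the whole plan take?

As given, the longest chain is S3→S4→S8 = 2+12+6 = 20, so the finish is 20 weeks.
S8 is on the critical path; changing it to 2 makes that path 16 weeks.
Now S3→S4→S9 = 2+12+6 = 20 is longest, so the finish becomes 20 weeks.

20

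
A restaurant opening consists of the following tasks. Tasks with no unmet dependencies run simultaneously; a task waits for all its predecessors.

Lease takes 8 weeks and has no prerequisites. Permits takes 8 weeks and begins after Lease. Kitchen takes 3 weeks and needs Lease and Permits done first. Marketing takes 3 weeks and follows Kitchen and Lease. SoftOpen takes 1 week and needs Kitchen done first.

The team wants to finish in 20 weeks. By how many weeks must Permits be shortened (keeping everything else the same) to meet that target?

Current finish: 22 weeks; target: 20.
Permits is on every critical path, so each week cut from Permits cuts the finish by one (this holds down to a finish of 15).
Need 22 − 20 = 2 weeks off Permits → Permits becomes 6 weeks, finish becomes 20.

2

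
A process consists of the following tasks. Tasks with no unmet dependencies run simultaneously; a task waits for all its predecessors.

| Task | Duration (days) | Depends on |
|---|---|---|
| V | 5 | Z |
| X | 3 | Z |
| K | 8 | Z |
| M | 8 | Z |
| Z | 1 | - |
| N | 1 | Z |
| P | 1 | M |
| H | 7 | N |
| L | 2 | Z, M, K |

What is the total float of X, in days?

7

The longest chain is Z→M→L = 1+8+2 = 11; overall finish 11 days.
X finishes as early as 4 and must finish by 11.
Float = 11 − 4 = 7.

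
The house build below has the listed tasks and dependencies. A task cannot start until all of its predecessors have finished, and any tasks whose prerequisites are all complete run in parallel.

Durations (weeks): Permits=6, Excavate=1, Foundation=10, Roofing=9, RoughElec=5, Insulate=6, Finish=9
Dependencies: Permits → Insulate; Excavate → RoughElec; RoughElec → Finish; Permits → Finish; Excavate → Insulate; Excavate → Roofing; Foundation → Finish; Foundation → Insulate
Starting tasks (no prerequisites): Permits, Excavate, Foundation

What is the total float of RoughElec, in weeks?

4

The longest chain is Foundation→Finish = 10+9 = 19; overall finish 19 weeks.
The longest chain containing RoughElec totals 15 weeks.
So RoughElec can slip 10 − 6 = 4 weeks.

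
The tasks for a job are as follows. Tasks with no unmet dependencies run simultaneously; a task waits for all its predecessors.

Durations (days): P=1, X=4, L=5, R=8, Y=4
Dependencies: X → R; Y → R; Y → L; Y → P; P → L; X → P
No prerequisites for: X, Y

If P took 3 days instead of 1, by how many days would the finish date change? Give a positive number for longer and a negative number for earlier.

Baseline: X→R = 4+8 = 12 → 12 days.
The longest path through P is only 10 days, so P has float 2.
No other chain overtakes it, so the finish is 12 days.
Change in finish: 12 − 12 = +0 days.

0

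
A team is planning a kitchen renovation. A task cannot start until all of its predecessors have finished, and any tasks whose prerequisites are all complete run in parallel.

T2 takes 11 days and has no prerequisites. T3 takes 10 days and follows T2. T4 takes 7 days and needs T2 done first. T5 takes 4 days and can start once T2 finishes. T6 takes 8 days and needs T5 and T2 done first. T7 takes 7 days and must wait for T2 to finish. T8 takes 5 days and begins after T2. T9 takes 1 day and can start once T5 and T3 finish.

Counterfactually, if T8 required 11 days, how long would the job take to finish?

23

The binding path is T2→T5→T6 = 11+4+8 = 23; finish at 23 days.
The longest path through T8 is only 16 days, so T8 has float 7.
That remains the longest chain; total 23 days.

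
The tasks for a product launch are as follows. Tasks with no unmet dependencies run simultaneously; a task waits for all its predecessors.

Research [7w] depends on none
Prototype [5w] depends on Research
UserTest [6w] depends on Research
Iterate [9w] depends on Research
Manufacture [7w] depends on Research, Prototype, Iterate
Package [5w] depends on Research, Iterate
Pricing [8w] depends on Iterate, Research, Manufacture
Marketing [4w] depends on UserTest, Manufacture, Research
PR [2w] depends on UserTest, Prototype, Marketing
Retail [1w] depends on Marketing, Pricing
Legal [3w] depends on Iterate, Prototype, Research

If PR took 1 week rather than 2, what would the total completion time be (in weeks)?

Critical path before the change: Research→Iterate→Manufacture→Pricing→Retail = 7+9+7+8+1 = 32 giving 32 weeks.
The longest path through PR is only 29 weeks, so PR has float 3.
That remains the longest chain; total 32 weeks.

32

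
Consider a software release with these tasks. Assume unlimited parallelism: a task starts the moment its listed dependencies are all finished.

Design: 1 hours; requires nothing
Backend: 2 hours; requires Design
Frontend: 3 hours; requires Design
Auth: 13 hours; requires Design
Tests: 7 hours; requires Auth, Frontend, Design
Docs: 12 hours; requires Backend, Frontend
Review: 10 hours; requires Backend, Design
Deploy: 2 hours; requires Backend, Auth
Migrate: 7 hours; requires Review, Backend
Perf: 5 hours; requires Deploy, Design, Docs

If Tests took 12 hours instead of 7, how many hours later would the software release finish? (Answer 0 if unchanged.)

5

Critical path before the change: Design→Auth→Tests = 1+13+7 = 21 giving 21 hours.
Tests lies on that path, so at 12 hours the path becomes 26 hours.
That remains the longest chain; total 26 hours.
Change in finish: 26 − 21 = +5 hours.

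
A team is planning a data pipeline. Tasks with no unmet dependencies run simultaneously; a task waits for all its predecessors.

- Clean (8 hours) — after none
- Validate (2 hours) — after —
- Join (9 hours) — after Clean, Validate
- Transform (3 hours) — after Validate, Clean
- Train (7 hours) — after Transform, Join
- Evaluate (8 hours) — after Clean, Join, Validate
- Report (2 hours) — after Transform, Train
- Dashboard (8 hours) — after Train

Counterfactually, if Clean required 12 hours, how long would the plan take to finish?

Actual critical path: Clean→Join→Train→Dashboard = 8+9+7+8 = 32 ⇒ 32 hours.
Clean lies on that path, so at 12 hours the path becomes 36 hours.
That remains the longest chain; total 36 hours.

36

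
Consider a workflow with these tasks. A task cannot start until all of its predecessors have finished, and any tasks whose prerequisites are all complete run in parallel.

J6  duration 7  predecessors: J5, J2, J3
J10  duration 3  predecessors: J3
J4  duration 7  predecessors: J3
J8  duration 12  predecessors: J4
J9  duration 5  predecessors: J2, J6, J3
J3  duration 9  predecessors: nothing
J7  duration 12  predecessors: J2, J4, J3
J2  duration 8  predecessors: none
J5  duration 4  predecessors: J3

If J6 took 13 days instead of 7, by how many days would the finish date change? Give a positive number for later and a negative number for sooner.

Baseline: J3→J4→J7 = 9+7+12 = 28 → 28 days.
The longest path through J6 is only 25 days, so J6 has float 3.
Now J3→J5→J6→J9 = 9+4+13+5 = 31 is longest, so the finish becomes 31 days.
Change in finish: 31 − 28 = +3 days.

3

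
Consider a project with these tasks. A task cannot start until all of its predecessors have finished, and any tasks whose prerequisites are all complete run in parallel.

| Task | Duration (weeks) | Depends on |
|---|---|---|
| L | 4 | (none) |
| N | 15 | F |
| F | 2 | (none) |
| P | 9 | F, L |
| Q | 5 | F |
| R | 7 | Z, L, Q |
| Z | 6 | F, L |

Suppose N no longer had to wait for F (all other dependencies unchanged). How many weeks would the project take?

Original critical path: L→Z→R = 4+6+7 = 17 ⇒ 17 weeks.
Without F→N, N's earliest start moves from 2 to 0.
New critical path: L→Z→R = 4+6+7 = 17 ⇒ 17 weeks.

17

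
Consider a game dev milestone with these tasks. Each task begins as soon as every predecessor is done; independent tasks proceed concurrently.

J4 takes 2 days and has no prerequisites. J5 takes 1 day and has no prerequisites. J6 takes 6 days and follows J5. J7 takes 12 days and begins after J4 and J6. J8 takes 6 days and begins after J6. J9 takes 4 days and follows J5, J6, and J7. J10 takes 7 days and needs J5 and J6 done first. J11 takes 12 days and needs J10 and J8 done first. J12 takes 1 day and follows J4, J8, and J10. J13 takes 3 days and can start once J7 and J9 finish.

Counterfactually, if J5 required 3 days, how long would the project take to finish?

Actual critical path: J5→J6→J7→J9→J13 = 1+6+12+4+3 = 26 ⇒ 26 days.
J5 lies on that path, so at 3 days the path becomes 28 days.
The critical path is still J5→J6→J7→J9→J13; finish is now 28 days.

28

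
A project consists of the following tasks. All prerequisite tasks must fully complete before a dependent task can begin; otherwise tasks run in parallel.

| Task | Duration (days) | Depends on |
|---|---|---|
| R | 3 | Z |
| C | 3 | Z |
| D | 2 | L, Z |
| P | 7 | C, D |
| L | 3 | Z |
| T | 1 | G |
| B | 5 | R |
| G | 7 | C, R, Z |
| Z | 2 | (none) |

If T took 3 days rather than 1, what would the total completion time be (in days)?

15

Baseline: Z→L→D→P = 2+3+2+7 = 14 → 14 days.
T is off the critical path — its longest chain is 13 days, giving 1 of slack.
The binding chain switches to Z→C→G→T = 2+3+7+3 = 15; finish 15 days.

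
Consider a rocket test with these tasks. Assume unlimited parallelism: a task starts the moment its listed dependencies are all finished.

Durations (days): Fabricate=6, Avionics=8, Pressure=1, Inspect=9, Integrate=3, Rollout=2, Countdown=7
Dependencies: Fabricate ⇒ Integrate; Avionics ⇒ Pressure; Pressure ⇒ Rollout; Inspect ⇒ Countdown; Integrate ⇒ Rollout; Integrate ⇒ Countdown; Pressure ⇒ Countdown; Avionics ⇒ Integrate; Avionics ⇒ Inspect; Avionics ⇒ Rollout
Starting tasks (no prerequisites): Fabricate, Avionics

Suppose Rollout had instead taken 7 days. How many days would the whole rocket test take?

Critical path before the change: Avionics→Inspect→Countdown = 8+9+7 = 24 giving 24 days.
Rollout is off the critical path — its longest chain is 13 days, giving 11 of slack.
No other chain overtakes it, so the finish is 24 days.

24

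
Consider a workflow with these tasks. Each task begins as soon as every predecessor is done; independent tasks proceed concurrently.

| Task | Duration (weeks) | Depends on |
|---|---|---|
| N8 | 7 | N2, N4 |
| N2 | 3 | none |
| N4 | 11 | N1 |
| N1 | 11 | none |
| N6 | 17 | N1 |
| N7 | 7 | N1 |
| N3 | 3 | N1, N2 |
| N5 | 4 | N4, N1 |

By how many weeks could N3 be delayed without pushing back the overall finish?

Critical path: N1→N4→N8 = 11+11+7 = 29, so the finish is 29 weeks.
Longest path through N3: 14 weeks (earliest finish 14, latest finish 29).
Slack of N3 = 26 − 11 = 15 weeks.

15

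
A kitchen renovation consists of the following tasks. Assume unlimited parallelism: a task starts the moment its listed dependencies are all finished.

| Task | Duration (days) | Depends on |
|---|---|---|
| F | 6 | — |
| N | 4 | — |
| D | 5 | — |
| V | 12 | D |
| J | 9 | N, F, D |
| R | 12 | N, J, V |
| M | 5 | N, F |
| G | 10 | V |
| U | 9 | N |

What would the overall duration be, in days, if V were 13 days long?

30

The binding path is D→V→R = 5+12+12 = 29; finish at 29 days.
V is on the critical path; changing it to 13 makes that path 30 days.
No other chain overtakes it, so the finish is 30 days.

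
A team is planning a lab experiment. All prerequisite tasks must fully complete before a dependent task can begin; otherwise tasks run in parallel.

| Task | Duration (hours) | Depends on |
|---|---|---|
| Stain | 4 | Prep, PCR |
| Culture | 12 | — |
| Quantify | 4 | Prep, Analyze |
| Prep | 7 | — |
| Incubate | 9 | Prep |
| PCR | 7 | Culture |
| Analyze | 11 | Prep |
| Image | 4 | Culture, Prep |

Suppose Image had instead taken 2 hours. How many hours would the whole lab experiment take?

23

Actual critical path: Culture→PCR→Stain = 12+7+4 = 23 ⇒ 23 hours.
Image is off the critical path — its longest chain is 16 hours, giving 7 of slack.
No other chain overtakes it, so the finish is 23 hours.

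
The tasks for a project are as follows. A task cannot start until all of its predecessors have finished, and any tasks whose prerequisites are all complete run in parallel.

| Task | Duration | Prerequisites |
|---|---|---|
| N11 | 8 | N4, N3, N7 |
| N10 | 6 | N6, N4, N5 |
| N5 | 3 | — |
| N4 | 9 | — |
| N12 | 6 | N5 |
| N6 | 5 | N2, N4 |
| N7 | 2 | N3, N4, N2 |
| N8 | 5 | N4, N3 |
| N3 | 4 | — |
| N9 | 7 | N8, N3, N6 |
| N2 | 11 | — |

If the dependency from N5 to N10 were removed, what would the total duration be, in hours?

Before: longest chain N2→N6→N9 = 11+5+7 = 23, finish 23.
Dropping N5→N10 doesn't change N10's earliest start (16); another predecessor still binds.
New critical path: N2→N6→N9 = 11+5+7 = 23 ⇒ 23 hours.

23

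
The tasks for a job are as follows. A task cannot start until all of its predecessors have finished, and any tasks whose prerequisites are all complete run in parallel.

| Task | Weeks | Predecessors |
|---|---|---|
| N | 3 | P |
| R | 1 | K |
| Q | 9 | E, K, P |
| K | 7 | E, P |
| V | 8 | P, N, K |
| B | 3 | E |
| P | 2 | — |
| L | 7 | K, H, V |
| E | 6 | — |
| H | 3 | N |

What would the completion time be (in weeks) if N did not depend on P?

With the dependency in place, E→K→V→L = 6+7+8+7 = 28 sets the finish at 28 weeks.
Without P→N, N's earliest start moves from 2 to 0.
New critical path: E→K→V→L = 6+7+8+7 = 28 ⇒ 28 weeks.

28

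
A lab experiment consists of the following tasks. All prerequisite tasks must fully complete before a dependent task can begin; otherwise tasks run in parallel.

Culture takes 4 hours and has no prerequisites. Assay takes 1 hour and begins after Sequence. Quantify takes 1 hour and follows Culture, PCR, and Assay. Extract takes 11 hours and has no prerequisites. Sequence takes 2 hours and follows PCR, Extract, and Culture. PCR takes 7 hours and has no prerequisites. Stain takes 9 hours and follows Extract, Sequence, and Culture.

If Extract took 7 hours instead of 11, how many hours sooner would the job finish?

Critical path before the change: Extract→Sequence→Stain = 11+2+9 = 22 giving 22 hours.
Since Extract is critical, the -4 change carries straight to that chain (now 18 hours).
The critical path is still Extract→Sequence→Stain; finish is now 18 hours.
Change in finish: 18 − 22 = -4 hours.

4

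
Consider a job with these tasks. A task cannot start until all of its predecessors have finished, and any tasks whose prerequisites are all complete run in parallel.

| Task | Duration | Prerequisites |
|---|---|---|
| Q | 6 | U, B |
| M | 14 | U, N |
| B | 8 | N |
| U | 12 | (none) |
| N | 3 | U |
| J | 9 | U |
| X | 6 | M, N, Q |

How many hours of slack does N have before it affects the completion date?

The longest chain is U→N→B→Q→X = 12+3+8+6+6 = 35; overall finish 35 hours.
The longest chain containing N totals 35 hours.
Float = 35 − 35 = 0.

0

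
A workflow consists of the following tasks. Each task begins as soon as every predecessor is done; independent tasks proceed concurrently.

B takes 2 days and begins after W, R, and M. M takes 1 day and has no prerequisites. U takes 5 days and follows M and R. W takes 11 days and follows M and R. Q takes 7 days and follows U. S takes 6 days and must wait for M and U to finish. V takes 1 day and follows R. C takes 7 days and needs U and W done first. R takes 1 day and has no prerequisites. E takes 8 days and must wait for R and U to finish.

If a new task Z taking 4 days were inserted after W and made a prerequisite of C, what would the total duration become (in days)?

Originally the job takes 19 days.
With Z inserted, C now waits for max(U, W, Z).
New critical path: R→W→Z→C = 1+11+4+7 = 23 ⇒ 23 days.

23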